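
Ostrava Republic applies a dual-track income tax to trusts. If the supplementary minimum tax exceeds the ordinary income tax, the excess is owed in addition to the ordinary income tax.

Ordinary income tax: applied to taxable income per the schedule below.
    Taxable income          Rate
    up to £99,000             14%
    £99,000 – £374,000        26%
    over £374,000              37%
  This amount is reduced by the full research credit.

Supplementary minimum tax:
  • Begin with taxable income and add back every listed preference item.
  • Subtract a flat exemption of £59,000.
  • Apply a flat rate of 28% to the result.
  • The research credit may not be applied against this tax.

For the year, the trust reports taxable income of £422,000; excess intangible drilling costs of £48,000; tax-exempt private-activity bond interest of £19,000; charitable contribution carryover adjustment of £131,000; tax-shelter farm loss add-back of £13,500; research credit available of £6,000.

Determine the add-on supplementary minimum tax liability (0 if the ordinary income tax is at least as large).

£63,740

Ordinary income tax:
  £99,000 × 14% = £13,860
  £275,000 × 26% = £71,500
  £48,000 × 37% = £17,760
  → £103,120
  Less research credit £6,000 → £97,120

Supplementary minimum tax:
  Adjusted income: £422,000 + £48,000 + £19,000 + £131,000 + £13,500 = £633,500
  Less exemption £59,000 → base £574,500
  £574,500 × 28% = £160,860

Excess of supplementary minimum tax over ordinary income tax: £160,860 − £97,120 = £63,740.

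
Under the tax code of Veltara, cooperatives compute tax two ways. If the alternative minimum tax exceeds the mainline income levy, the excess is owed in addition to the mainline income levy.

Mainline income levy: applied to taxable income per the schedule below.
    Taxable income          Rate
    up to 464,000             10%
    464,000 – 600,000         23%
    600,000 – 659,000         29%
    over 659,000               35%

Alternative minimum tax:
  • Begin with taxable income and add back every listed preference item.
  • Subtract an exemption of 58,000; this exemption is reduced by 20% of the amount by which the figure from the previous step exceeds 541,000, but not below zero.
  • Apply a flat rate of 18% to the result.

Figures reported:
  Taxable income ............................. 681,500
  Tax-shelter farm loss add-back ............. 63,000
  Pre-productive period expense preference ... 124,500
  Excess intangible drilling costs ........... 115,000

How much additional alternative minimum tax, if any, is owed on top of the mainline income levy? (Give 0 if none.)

Alternative minimum tax:
  Adjusted income: 681,500 + 63,000 + 124,500 + 115,000 = 984,000
  Exemption: 20% × (984,000 − 541,000) = 88,600 ≥ 58,000, so the exemption is fully phased out
  Base: 984,000 − 0 = 984,000
  984,000 × 18% = 177,120

Mainline income levy:
  464,000 × 10% = 46,400
  136,000 × 23% = 31,280
  59,000 × 29% = 17,110
  22,500 × 35% = 7,875
  → 102,665

Excess of alternative minimum tax over mainline income levy: 177,120 − 102,665 = 74,455.

74,455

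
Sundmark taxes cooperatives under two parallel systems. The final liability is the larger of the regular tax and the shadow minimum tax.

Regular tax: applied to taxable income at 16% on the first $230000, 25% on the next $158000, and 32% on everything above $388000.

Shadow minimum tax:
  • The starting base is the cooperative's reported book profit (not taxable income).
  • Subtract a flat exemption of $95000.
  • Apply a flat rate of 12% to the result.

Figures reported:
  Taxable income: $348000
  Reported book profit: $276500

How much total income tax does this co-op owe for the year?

Shadow minimum tax:
  Base (reported book profit): $276500
  Less exemption $95000 → base $181500
  $181500 × 12% = $21780

Regular tax:
  $230000 × 16% = $36800
  $118000 × 25% = $29500
  → $66300

$66300 > $21780, so the regular tax governs.

$66300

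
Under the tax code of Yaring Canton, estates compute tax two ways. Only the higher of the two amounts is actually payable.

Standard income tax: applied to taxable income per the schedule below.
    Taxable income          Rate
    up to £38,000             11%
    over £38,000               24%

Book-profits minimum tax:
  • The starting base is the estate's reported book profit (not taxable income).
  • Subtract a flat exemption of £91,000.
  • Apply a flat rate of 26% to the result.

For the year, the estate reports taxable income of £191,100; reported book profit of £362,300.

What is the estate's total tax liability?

£70,538

Book-profits minimum tax:
  Base (reported book profit): £362,300
  Less exemption £91,000 → base £271,300
  £271,300 × 26% = £70,538

Standard income tax:
  £38,000 × 11% = £4,180
  £153,100 × 24% = £36,744
  → £40,924

£70,538 > £40,924, so the book-profits minimum tax is the binding amount.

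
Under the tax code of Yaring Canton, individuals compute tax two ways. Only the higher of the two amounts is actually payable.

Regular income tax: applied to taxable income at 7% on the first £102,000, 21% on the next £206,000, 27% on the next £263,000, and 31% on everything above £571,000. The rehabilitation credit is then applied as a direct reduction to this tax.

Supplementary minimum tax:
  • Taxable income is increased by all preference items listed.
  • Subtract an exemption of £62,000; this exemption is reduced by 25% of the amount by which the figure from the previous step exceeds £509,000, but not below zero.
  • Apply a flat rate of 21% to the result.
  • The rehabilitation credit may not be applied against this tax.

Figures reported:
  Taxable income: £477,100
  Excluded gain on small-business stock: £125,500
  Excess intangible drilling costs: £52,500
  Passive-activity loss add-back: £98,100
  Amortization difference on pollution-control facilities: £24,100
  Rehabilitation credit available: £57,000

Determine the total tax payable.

£163,233

Regular income tax:
  £102,000 × 7% = £7,140
  £206,000 × 21% = £43,260
  £169,100 × 27% = £45,657
  → £96,057
  Less rehabilitation credit £57,000 → £39,057

Supplementary minimum tax:
  Adjusted income: £477,100 + £125,500 + £52,500 + £98,100 + £24,100 = £777,300
  Exemption: 25% × (£777,300 − £509,000) = £67,075 ≥ £62,000, so the exemption is fully phased out
  Base: £777,300 − £0 = £777,300
  £777,300 × 21% = £163,233

£163,233 > £39,057, so the supplementary minimum tax is the binding amount.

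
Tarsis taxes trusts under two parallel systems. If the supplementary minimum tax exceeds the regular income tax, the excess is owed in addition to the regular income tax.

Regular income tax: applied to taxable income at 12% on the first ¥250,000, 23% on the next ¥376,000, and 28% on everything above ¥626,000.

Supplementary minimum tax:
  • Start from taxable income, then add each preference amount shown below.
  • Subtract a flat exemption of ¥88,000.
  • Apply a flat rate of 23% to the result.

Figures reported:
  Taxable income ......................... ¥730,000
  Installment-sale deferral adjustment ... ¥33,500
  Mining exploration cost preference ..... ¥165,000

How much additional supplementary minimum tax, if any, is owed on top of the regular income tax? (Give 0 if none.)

¥47,715

Supplementary minimum tax:
  Adjusted income: ¥730,000 + ¥33,500 + ¥165,000 = ¥928,500
  Less exemption ¥88,000 → base ¥840,500
  ¥840,500 × 23% = ¥193,315

Regular income tax:
  ¥250,000 × 12% = ¥30,000
  ¥376,000 × 23% = ¥86,480
  ¥104,000 × 28% = ¥29,120
  → ¥145,600

Excess of supplementary minimum tax over regular income tax: ¥193,315 − ¥145,600 = ¥47,715.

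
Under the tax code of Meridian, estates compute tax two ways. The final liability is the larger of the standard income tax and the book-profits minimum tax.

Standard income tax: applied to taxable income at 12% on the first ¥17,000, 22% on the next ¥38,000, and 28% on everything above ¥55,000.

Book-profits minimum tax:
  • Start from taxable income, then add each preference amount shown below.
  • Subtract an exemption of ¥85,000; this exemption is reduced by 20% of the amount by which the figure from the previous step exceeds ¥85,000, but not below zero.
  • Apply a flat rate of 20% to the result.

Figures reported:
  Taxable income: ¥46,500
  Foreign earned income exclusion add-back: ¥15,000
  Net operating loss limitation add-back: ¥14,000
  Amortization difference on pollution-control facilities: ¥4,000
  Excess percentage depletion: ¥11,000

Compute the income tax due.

Standard income tax:
  ¥17,000 × 12% = ¥2,040
  ¥29,500 × 22% = ¥6,490
  → ¥8,530

Book-profits minimum tax:
  Adjusted income: ¥46,500 + ¥15,000 + ¥14,000 + ¥4,000 + ¥11,000 = ¥90,500
  Exemption: ¥85,000 − 20% × (¥90,500 − ¥85,000) = ¥85,000 − ¥1,100 = ¥83,900
  Base: ¥90,500 − ¥83,900 = ¥6,600
  ¥6,600 × 20% = ¥1,320

¥8,530 > ¥1,320, so the standard income tax governs.

¥8,530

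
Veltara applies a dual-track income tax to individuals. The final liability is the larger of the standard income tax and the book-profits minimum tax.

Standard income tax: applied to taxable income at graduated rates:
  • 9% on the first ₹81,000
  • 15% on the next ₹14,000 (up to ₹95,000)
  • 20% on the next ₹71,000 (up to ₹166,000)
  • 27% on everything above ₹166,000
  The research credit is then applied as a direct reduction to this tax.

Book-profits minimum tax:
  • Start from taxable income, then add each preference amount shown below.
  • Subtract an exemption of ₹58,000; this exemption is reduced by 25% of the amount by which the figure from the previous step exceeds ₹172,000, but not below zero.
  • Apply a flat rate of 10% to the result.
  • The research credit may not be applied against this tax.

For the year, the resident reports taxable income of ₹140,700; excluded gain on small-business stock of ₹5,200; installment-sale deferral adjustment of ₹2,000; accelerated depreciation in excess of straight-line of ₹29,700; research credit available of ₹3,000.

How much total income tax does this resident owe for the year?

Standard income tax:
  ₹81,000 × 9% = ₹7,290
  ₹14,000 × 15% = ₹2,100
  ₹45,700 × 20% = ₹9,140
  → ₹18,530
  Less research credit ₹3,000 → ₹15,530

Book-profits minimum tax:
  Adjusted income: ₹140,700 + ₹5,200 + ₹2,000 + ₹29,700 = ₹177,600
  Exemption: ₹58,000 − 25% × (₹177,600 − ₹172,000) = ₹58,000 − ₹1,400 = ₹56,600
  Base: ₹177,600 − ₹56,600 = ₹121,000
  ₹121,000 × 10% = ₹12,100

₹15,530 > ₹12,100, so the standard income tax governs.

₹15,530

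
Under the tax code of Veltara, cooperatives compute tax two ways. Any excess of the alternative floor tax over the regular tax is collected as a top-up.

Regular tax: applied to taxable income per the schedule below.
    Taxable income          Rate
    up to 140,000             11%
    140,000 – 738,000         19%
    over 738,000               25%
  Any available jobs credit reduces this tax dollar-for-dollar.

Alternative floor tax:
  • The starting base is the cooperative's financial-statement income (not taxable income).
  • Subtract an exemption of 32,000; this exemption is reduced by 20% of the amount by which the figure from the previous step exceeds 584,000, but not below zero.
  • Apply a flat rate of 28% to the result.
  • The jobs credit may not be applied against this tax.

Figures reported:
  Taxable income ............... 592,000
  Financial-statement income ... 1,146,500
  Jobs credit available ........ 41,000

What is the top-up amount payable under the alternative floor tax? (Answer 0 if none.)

260,740

Alternative floor tax:
  Base (financial-statement income): 1,146,500
  Exemption: 20% × (1,146,500 − 584,000) = 112,500 ≥ 32,000, so the exemption is fully phased out
  Base: 1,146,500 − 0 = 1,146,500
  1,146,500 × 28% = 321,020

Regular tax:
  140,000 × 11% = 15,400
  452,000 × 19% = 85,880
  → 101,280
  Less jobs credit 41,000 → 60,280

Excess of alternative floor tax over regular tax: 321,020 − 60,280 = 260,740.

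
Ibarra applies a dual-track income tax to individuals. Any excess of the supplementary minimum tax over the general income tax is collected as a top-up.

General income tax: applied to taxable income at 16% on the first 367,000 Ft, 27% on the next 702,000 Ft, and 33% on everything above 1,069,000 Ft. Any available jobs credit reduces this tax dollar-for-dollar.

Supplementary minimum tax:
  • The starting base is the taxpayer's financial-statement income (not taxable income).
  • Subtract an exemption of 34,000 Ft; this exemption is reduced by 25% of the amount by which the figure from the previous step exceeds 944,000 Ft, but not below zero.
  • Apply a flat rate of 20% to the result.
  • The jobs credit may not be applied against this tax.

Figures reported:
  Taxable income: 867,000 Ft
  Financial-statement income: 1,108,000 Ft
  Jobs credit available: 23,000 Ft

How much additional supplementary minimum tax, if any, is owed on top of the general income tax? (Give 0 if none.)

General income tax:
  367,000 Ft × 16% = 58,720 Ft
  500,000 Ft × 27% = 135,000 Ft
  → 193,720 Ft
  Less jobs credit 23,000 Ft → 170,720 Ft

Supplementary minimum tax:
  Base (financial-statement income): 1,108,000 Ft
  Exemption: 25% × (1,108,000 Ft − 944,000 Ft) = 41,000 Ft ≥ 34,000 Ft, so the exemption is fully phased out
  Base: 1,108,000 Ft − 0 Ft = 1,108,000 Ft
  1,108,000 Ft × 20% = 221,600 Ft

Excess of supplementary minimum tax over general income tax: 221,600 Ft − 170,720 Ft = 50,880 Ft.

50,880 Ft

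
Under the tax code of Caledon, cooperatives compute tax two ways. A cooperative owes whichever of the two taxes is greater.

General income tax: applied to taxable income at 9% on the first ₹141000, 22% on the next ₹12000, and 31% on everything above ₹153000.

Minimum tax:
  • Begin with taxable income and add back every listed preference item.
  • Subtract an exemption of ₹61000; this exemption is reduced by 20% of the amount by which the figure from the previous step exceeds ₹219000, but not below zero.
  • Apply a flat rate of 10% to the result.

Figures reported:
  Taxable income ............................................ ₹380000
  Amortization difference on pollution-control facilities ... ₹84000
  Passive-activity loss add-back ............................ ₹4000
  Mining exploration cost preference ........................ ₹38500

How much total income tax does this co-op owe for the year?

Minimum tax:
  Adjusted income: ₹380000 + ₹84000 + ₹4000 + ₹38500 = ₹506500
  Exemption: ₹61000 − 20% × (₹506500 − ₹219000) = ₹61000 − ₹57500 = ₹3500
  Base: ₹506500 − ₹3500 = ₹503000
  ₹503000 × 10% = ₹50300

General income tax:
  ₹141000 × 9% = ₹12690
  ₹12000 × 22% = ₹2640
  ₹227000 × 31% = ₹70370
  → ₹85700

₹85700 > ₹50300, so the general income tax governs.

₹85700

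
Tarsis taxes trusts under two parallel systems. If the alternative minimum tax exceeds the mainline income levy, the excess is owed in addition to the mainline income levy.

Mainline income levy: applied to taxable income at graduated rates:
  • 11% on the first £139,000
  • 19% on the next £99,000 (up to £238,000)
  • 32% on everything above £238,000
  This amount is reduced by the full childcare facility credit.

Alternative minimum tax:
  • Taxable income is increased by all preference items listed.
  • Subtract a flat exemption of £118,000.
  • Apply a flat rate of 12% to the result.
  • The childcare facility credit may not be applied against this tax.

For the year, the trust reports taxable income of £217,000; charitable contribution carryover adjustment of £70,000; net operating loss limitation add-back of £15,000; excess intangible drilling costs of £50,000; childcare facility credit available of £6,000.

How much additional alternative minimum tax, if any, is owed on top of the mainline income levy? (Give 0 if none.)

£3,970

Alternative minimum tax:
  Adjusted income: £217,000 + £70,000 + £15,000 + £50,000 = £352,000
  Less exemption £118,000 → base £234,000
  £234,000 × 12% = £28,080

Mainline income levy:
  £139,000 × 11% = £15,290
  £78,000 × 19% = £14,820
  → £30,110
  Less childcare facility credit £6,000 → £24,110

Excess of alternative minimum tax over mainline income levy: £28,080 − £24,110 = £3,970.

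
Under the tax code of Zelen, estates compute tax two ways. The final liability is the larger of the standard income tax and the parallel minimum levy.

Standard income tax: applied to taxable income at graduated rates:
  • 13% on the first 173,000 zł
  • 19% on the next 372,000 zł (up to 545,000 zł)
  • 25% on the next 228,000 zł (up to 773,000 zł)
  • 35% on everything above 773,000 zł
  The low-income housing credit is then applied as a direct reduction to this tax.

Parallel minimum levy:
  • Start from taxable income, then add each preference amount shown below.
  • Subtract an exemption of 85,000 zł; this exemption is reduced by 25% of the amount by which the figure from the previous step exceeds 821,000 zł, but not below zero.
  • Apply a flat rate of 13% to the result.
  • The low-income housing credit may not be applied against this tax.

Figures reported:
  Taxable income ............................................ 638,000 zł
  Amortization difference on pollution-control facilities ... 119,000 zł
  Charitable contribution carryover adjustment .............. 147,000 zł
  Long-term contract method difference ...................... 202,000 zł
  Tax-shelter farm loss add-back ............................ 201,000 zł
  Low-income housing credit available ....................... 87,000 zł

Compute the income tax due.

Parallel minimum levy:
  Adjusted income: 638,000 zł + 119,000 zł + 147,000 zł + 202,000 zł + 201,000 zł = 1,307,000 zł
  Exemption: 25% × (1,307,000 zł − 821,000 zł) = 121,500 zł ≥ 85,000 zł, so the exemption is fully phased out
  Base: 1,307,000 zł − 0 zł = 1,307,000 zł
  1,307,000 zł × 13% = 169,910 zł

Standard income tax:
  173,000 zł × 13% = 22,490 zł
  372,000 zł × 19% = 70,680 zł
  93,000 zł × 25% = 23,250 zł
  → 116,420 zł
  Less low-income housing credit 87,000 zł → 29,420 zł

169,910 zł > 29,420 zł, so the parallel minimum levy is the binding amount.

169,910 zł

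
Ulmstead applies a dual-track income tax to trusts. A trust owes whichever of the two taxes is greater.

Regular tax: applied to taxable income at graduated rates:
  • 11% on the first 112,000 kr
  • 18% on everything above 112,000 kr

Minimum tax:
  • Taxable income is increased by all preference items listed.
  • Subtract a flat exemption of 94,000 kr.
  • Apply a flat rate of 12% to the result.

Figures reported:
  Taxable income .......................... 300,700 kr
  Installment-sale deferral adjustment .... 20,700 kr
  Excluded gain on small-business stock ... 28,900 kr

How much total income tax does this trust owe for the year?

46,286 kr

Regular tax:
  112,000 kr × 11% = 12,320 kr
  188,700 kr × 18% = 33,966 kr
  → 46,286 kr

Minimum tax:
  Adjusted income: 300,700 kr + 20,700 kr + 28,900 kr = 350,300 kr
  Less exemption 94,000 kr → base 256,300 kr
  256,300 kr × 12% = 30,756 kr

46,286 kr > 30,756 kr, so the regular tax governs.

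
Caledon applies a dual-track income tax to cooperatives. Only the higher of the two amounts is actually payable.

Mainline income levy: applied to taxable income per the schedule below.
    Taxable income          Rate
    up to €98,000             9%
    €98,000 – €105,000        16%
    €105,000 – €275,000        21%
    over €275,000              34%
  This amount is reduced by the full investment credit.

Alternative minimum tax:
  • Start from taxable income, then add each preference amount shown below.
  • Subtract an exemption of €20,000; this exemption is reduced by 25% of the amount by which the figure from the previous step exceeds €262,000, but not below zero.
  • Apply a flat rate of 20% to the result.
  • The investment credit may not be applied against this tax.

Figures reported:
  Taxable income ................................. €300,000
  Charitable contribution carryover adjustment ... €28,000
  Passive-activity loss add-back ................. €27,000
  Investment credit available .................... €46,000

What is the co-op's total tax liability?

€71,000

Mainline income levy:
  €98,000 × 9% = €8,820
  €7,000 × 16% = €1,120
  €170,000 × 21% = €35,700
  €25,000 × 34% = €8,500
  → €54,140
  Less investment credit €46,000 → €8,140

Alternative minimum tax:
  Adjusted income: €300,000 + €28,000 + €27,000 = €355,000
  Exemption: 25% × (€355,000 − €262,000) = €23,250 ≥ €20,000, so the exemption is fully phased out
  Base: €355,000 − €0 = €355,000
  €355,000 × 20% = €71,000

€71,000 > €8,140, so the alternative minimum tax is the binding amount.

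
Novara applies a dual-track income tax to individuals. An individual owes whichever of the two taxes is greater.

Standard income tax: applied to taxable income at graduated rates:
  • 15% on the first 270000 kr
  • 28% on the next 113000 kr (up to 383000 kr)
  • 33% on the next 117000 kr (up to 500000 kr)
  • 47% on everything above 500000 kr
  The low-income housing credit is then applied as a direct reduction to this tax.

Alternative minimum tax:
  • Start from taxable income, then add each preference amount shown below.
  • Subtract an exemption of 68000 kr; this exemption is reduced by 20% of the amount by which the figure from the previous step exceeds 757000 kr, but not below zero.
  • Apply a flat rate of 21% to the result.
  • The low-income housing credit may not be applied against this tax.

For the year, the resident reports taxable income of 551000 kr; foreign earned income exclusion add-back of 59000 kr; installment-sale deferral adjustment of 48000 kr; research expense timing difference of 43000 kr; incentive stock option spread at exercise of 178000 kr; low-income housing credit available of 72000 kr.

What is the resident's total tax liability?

175434 kr

Alternative minimum tax:
  Adjusted income: 551000 kr + 59000 kr + 48000 kr + 43000 kr + 178000 kr = 879000 kr
  Exemption: 68000 kr − 20% × (879000 kr − 757000 kr) = 68000 kr − 24400 kr = 43600 kr
  Base: 879000 kr − 43600 kr = 835400 kr
  835400 kr × 21% = 175434 kr

Standard income tax:
  270000 kr × 15% = 40500 kr
  113000 kr × 28% = 31640 kr
  117000 kr × 33% = 38610 kr
  51000 kr × 47% = 23970 kr
  → 134720 kr
  Less low-income housing credit 72000 kr → 62720 kr

175434 kr > 62720 kr, so the alternative minimum tax is the binding amount.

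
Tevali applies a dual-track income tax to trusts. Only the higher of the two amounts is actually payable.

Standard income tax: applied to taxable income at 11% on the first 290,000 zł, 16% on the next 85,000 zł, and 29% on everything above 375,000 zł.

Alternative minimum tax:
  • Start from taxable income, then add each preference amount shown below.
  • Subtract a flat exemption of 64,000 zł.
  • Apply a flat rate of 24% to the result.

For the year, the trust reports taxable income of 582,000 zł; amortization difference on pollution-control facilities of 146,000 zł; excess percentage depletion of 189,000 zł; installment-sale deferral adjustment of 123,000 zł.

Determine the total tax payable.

Standard income tax:
  290,000 zł × 11% = 31,900 zł
  85,000 zł × 16% = 13,600 zł
  207,000 zł × 29% = 60,030 zł
  → 105,530 zł

Alternative minimum tax:
  Adjusted income: 582,000 zł + 146,000 zł + 189,000 zł + 123,000 zł = 1,040,000 zł
  Less exemption 64,000 zł → base 976,000 zł
  976,000 zł × 24% = 234,240 zł

234,240 zł > 105,530 zł, so the alternative minimum tax is the binding amount.

234,240 zł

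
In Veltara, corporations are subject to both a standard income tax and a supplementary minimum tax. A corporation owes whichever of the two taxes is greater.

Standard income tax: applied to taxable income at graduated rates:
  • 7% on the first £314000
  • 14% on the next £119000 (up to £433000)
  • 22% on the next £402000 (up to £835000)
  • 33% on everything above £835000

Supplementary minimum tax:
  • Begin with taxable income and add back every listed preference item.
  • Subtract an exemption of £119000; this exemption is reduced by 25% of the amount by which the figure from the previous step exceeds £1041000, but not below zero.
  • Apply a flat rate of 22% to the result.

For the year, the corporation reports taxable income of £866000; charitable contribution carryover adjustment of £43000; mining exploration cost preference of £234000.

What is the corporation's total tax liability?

£230890

Standard income tax:
  £314000 × 7% = £21980
  £119000 × 14% = £16660
  £402000 × 22% = £88440
  £31000 × 33% = £10230
  → £137310

Supplementary minimum tax:
  Adjusted income: £866000 + £43000 + £234000 = £1143000
  Exemption: £119000 − 25% × (£1143000 − £1041000) = £119000 − £25500 = £93500
  Base: £1143000 − £93500 = £1049500
  £1049500 × 22% = £230890

£230890 > £137310, so the supplementary minimum tax is the binding amount.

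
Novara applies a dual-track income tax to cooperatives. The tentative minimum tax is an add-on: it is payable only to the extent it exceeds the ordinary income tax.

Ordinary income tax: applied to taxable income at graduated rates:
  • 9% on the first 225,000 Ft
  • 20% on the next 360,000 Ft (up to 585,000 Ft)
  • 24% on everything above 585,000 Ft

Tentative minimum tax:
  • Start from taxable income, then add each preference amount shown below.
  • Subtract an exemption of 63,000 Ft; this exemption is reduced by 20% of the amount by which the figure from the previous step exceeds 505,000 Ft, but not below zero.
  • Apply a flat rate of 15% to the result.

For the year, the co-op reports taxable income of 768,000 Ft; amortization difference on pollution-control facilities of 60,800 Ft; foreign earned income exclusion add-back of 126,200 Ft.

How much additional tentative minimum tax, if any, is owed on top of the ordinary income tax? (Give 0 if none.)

7,080 Ft

Tentative minimum tax:
  Adjusted income: 768,000 Ft + 60,800 Ft + 126,200 Ft = 955,000 Ft
  Exemption: 20% × (955,000 Ft − 505,000 Ft) = 90,000 Ft ≥ 63,000 Ft, so the exemption is fully phased out
  Base: 955,000 Ft − 0 Ft = 955,000 Ft
  955,000 Ft × 15% = 143,250 Ft

Ordinary income tax:
  225,000 Ft × 9% = 20,250 Ft
  360,000 Ft × 20% = 72,000 Ft
  183,000 Ft × 24% = 43,920 Ft
  → 136,170 Ft

Excess of tentative minimum tax over ordinary income tax: 143,250 Ft − 136,170 Ft = 7,080 Ft.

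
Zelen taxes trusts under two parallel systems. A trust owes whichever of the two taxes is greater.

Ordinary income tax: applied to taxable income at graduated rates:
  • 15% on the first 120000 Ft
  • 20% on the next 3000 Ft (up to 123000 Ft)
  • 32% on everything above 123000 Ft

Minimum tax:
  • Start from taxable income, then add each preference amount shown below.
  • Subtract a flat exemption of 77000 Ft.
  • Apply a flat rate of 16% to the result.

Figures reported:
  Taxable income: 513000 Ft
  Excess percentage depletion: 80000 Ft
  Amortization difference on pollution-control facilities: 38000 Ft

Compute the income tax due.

143400 Ft

Ordinary income tax:
  120000 Ft × 15% = 18000 Ft
  3000 Ft × 20% = 600 Ft
  390000 Ft × 32% = 124800 Ft
  → 143400 Ft

Minimum tax:
  Adjusted income: 513000 Ft + 80000 Ft + 38000 Ft = 631000 Ft
  Less exemption 77000 Ft → base 554000 Ft
  554000 Ft × 16% = 88640 Ft

143400 Ft > 88640 Ft, so the ordinary income tax governs.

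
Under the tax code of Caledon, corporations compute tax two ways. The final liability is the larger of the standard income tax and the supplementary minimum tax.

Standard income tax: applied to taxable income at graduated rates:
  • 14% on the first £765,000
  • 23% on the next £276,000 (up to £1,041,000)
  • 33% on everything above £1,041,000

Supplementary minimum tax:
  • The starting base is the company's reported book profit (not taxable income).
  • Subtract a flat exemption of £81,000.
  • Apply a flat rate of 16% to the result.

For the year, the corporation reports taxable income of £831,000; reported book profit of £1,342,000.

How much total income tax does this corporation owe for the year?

Supplementary minimum tax:
  Base (reported book profit): £1,342,000
  Less exemption £81,000 → base £1,261,000
  £1,261,000 × 16% = £201,760

Standard income tax:
  £765,000 × 14% = £107,100
  £66,000 × 23% = £15,180
  → £122,280

£201,760 > £122,280, so the supplementary minimum tax is the binding amount.

£201,760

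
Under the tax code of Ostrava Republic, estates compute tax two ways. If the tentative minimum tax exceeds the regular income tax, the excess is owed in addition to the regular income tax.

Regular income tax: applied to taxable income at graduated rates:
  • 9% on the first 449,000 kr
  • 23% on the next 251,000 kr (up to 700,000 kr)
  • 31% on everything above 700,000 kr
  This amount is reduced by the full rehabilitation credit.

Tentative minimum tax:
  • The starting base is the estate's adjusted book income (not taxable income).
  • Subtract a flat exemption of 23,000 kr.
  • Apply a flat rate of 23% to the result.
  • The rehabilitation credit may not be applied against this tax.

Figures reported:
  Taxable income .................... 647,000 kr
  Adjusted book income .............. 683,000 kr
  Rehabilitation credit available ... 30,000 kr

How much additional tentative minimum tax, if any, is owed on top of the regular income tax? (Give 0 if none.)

Tentative minimum tax:
  Base (adjusted book income): 683,000 kr
  Less exemption 23,000 kr → base 660,000 kr
  660,000 kr × 23% = 151,800 kr

Regular income tax:
  449,000 kr × 9% = 40,410 kr
  198,000 kr × 23% = 45,540 kr
  → 85,950 kr
  Less rehabilitation credit 30,000 kr → 55,950 kr

Excess of tentative minimum tax over regular income tax: 151,800 kr − 55,950 kr = 95,850 kr.

95,850 kr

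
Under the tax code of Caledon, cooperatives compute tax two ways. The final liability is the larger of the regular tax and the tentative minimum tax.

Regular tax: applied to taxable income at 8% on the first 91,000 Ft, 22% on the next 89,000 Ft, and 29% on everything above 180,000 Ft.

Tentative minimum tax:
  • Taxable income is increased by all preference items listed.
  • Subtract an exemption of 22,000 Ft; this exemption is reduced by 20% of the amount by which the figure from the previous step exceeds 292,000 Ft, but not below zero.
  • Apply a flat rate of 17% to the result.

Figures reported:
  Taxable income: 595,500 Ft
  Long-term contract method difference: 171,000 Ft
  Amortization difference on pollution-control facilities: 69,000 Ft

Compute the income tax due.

147,355 Ft

Regular tax:
  91,000 Ft × 8% = 7,280 Ft
  89,000 Ft × 22% = 19,580 Ft
  415,500 Ft × 29% = 120,495 Ft
  → 147,355 Ft

Tentative minimum tax:
  Adjusted income: 595,500 Ft + 171,000 Ft + 69,000 Ft = 835,500 Ft
  Exemption: 20% × (835,500 Ft − 292,000 Ft) = 108,700 Ft ≥ 22,000 Ft, so the exemption is fully phased out
  Base: 835,500 Ft − 0 Ft = 835,500 Ft
  835,500 Ft × 17% = 142,035 Ft

147,355 Ft > 142,035 Ft, so the regular tax governs.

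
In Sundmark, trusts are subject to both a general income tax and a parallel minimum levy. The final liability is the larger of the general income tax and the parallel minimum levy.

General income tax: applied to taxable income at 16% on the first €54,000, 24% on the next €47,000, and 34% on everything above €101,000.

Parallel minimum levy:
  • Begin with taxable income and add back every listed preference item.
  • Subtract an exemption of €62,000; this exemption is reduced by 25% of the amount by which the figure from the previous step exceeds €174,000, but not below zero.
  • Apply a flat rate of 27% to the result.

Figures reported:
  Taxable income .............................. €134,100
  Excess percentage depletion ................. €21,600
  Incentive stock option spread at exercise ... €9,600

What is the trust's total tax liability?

€31,174

Parallel minimum levy:
  Adjusted income: €134,100 + €21,600 + €9,600 = €165,300
  Exemption: €165,300 ≤ €174,000, so full €62,000 applies
  Base: €165,300 − €62,000 = €103,300
  €103,300 × 27% = €27,891

General income tax:
  €54,000 × 16% = €8,640
  €47,000 × 24% = €11,280
  €33,100 × 34% = €11,254
  → €31,174

€31,174 > €27,891, so the general income tax governs.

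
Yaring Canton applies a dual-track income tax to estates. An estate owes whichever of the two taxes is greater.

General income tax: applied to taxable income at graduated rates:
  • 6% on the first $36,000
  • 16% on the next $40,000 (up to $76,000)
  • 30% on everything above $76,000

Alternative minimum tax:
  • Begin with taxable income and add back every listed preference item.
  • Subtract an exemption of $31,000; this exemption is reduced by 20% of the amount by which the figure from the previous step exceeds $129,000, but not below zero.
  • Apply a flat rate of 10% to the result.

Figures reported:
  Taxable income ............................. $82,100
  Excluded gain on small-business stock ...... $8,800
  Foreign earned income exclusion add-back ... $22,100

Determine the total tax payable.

$10,390

General income tax:
  $36,000 × 6% = $2,160
  $40,000 × 16% = $6,400
  $6,100 × 30% = $1,830
  → $10,390

Alternative minimum tax:
  Adjusted income: $82,100 + $8,800 + $22,100 = $113,000
  Exemption: $113,000 ≤ $129,000, so full $31,000 applies
  Base: $113,000 − $31,000 = $82,000
  $82,000 × 10% = $8,200

$10,390 > $8,200, so the general income tax governs.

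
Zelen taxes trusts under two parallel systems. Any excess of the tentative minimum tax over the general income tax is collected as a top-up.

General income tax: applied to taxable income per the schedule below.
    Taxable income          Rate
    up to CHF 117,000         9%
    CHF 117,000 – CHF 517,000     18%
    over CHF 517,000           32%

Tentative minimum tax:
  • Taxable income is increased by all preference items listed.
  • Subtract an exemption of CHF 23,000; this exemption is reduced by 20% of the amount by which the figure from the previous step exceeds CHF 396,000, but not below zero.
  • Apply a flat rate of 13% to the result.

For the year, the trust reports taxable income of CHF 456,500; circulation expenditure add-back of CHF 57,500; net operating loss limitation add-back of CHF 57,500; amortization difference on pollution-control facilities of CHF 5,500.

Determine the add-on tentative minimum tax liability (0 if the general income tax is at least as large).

General income tax:
  CHF 117,000 × 9% = CHF 10,530
  CHF 339,500 × 18% = CHF 61,110
  → CHF 71,640

Tentative minimum tax:
  Adjusted income: CHF 456,500 + CHF 57,500 + CHF 57,500 + CHF 5,500 = CHF 577,000
  Exemption: 20% × (CHF 577,000 − CHF 396,000) = CHF 36,200 ≥ CHF 23,000, so the exemption is fully phased out
  Base: CHF 577,000 − CHF 0 = CHF 577,000
  CHF 577,000 × 13% = CHF 75,010

Excess of tentative minimum tax over general income tax: CHF 75,010 − CHF 71,640 = CHF 3,370.

CHF 3,370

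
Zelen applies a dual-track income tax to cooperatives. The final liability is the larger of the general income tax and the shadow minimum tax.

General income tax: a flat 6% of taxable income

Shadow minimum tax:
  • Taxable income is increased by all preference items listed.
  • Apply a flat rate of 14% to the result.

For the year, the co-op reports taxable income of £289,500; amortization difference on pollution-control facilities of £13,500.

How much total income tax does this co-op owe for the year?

General income tax:
  £289,500 × 6% = £17,370

Shadow minimum tax:
  Adjusted income: £289,500 + £13,500 = £303,000
  £303,000 × 14% = £42,420

£42,420 > £17,370, so the shadow minimum tax is the binding amount.

£42,420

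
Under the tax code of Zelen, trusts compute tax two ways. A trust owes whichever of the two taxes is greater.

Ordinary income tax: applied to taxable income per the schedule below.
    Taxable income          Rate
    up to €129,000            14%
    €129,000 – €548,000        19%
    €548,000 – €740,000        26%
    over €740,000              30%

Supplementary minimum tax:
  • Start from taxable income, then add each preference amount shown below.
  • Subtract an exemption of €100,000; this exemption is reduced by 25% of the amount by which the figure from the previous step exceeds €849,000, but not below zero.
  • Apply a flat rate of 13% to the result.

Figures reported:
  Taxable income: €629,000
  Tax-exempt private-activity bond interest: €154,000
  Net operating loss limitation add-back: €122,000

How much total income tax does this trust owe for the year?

Supplementary minimum tax:
  Adjusted income: €629,000 + €154,000 + €122,000 = €905,000
  Exemption: €100,000 − 25% × (€905,000 − €849,000) = €100,000 − €14,000 = €86,000
  Base: €905,000 − €86,000 = €819,000
  €819,000 × 13% = €106,470

Ordinary income tax:
  €129,000 × 14% = €18,060
  €419,000 × 19% = €79,610
  €81,000 × 26% = €21,060
  → €118,730

€118,730 > €106,470, so the ordinary income tax governs.

€118,730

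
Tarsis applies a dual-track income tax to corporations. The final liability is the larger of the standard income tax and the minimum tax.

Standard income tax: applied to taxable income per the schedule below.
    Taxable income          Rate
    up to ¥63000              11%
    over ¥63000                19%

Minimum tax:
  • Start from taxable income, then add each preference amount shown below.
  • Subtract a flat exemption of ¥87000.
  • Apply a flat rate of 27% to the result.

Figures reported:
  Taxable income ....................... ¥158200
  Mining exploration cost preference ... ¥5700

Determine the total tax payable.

Minimum tax:
  Adjusted income: ¥158200 + ¥5700 = ¥163900
  Less exemption ¥87000 → base ¥76900
  ¥76900 × 27% = ¥20763

Standard income tax:
  ¥63000 × 11% = ¥6930
  ¥95200 × 19% = ¥18088
  → ¥25018

¥25018 > ¥20763, so the standard income tax governs.

¥25018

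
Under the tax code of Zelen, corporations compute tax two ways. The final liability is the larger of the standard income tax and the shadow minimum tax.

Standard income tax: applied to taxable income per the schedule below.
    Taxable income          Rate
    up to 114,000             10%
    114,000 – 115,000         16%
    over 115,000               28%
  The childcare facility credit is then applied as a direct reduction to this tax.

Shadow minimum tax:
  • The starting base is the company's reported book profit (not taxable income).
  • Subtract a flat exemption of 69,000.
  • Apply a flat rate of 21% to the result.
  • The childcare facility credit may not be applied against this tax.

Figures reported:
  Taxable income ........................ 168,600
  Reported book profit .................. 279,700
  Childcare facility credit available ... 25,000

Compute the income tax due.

Shadow minimum tax:
  Base (reported book profit): 279,700
  Less exemption 69,000 → base 210,700
  210,700 × 21% = 44,247

Standard income tax:
  114,000 × 10% = 11,400
  1,000 × 16% = 160
  53,600 × 28% = 15,008
  → 26,568
  Less childcare facility credit 25,000 → 1,568

44,247 > 1,568, so the shadow minimum tax is the binding amount.

44,247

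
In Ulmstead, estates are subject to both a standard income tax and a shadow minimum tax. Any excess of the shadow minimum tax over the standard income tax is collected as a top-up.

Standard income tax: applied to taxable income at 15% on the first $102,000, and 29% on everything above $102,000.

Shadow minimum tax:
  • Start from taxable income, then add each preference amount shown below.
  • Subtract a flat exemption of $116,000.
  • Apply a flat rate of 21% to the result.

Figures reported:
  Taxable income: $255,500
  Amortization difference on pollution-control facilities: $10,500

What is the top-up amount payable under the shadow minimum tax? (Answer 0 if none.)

Standard income tax:
  $102,000 × 15% = $15,300
  $153,500 × 29% = $44,515
  → $59,815

Shadow minimum tax:
  Adjusted income: $255,500 + $10,500 = $266,000
  Less exemption $116,000 → base $150,000
  $150,000 × 21% = $31,500

$31,500 ≤ $59,815, so no add-on is due.

$0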